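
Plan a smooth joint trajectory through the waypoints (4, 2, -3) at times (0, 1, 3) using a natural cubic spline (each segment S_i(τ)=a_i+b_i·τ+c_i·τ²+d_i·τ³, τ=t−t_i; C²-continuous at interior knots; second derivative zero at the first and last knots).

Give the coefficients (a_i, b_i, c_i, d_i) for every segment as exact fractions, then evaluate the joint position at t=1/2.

Δ: Δ0=-2, Δ1=-5/2
row 1: diag=6, rhs=-3; c'=1/3, d'=-1/2
back: M1=-1/2
M: M0=0, M1=-1/2, M2=0
seg 0: a=4, c=M0/2=0, d=(M1−M0)/(6·1)=-1/12, b=Δ0−h0·(2M0+M1)/6=-23/12
seg 1: a=2, c=M1/2=-1/4, d=(M2−M1)/(6·2)=1/24, b=Δ1−h1·(2M1+M2)/6=-13/6
t_q=1/2 → seg 0, τ=1/2; S=4+-23/12·τ+0·τ²+-1/12·τ³=97/32

  seg 0: a=4 b=-23/12 c=0 d=-1/12
  seg 1: a=2 b=-13/6 c=-1/4 d=1/24
S(1/2) = 97/32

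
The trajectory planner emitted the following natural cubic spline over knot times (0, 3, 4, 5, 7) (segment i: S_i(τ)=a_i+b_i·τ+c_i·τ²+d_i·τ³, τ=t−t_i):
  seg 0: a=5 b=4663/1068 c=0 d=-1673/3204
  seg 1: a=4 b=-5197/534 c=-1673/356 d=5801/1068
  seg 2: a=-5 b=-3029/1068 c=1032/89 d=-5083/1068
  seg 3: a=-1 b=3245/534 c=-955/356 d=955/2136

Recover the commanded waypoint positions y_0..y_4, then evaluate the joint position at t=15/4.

y_0 = S_0(0) = a_0 = 5
y_1 = S_1(0) = a_1 = 4
y_2 = S_2(0) = a_2 = -5
y_3 = S_3(0) = a_3 = -1
y_4 = S_3(2) = 4
t_q=15/4 is in segment 1 (τ=3/4); S_1(τ)=-83187/22784

y_0=5 y_1=4 y_2=-5 y_3=-1 y_4=4
S(15/4) = -83187/22784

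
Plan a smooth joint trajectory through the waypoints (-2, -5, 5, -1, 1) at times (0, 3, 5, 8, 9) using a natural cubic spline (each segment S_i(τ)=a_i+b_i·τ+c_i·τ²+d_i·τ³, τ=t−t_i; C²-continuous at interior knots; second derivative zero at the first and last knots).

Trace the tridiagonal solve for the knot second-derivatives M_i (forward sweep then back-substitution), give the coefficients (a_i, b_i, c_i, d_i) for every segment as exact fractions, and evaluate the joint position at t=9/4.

  seg 0: a=-2 b=-394/113 c=0 d=281/1017
  seg 1: a=-5 b=449/113 c=281/113 d=-223/226
  seg 2: a=5 b=235/113 c=-388/113 d=703/1017
  seg 3: a=-1 b=16/113 c=315/113 d=-105/113
S(9/4) = -48439/7232

Δ: Δ0=-1, Δ1=5, Δ2=-2, Δ3=2
row 1: diag=10, rhs=36; c'=1/5, d'=18/5
row 2: denom=10−2·1/5=48/5; d'=(-42−2·18/5)/(48/5)=-41/8
row 3: denom=8−3·5/16=113/16; d'=(24−3·-41/8)/(113/16)=630/113
back: M3=630/113
back: M2=-41/8−5/16·630/113=-776/113
back: M1=18/5−1/5·-776/113=562/113
M: M0=0, M1=562/113, M2=-776/113, M3=630/113, M4=0
seg 0: a=-2, c=M0/2=0, d=(M1−M0)/(6·3)=281/1017, b=Δ0−h0·(2M0+M1)/6=-394/113
seg 1: a=-5, c=M1/2=281/113, d=(M2−M1)/(6·2)=-223/226, b=Δ1−h1·(2M1+M2)/6=449/113
seg 2: a=5, c=M2/2=-388/113, d=(M3−M2)/(6·3)=703/1017, b=Δ2−h2·(2M2+M3)/6=235/113
seg 3: a=-1, c=M3/2=315/113, d=(M4−M3)/(6·1)=-105/113, b=Δ3−h3·(2M3+M4)/6=16/113
t_q=9/4 → seg 0, τ=9/4; S=-2+-394/113·τ+0·τ²+281/1017·τ³=-48439/7232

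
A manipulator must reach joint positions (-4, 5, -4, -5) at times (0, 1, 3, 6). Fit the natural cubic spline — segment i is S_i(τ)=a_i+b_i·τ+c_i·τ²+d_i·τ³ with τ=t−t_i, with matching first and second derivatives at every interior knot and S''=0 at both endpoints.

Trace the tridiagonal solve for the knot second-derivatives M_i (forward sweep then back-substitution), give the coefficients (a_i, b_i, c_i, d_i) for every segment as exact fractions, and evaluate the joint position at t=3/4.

Δ: Δ0=9, Δ1=-9/2, Δ2=-1/3
row 1: diag=6, rhs=-81; c'=1/3, d'=-27/2
row 2: denom=10−2·1/3=28/3; d'=(25−2·-27/2)/(28/3)=39/7
back: M2=39/7
back: M1=-27/2−1/3·39/7=-215/14
M: M0=0, M1=-215/14, M2=39/7, M3=0
seg 0: a=-4, c=M0/2=0, d=(M1−M0)/(6·1)=-215/84, b=Δ0−h0·(2M0+M1)/6=971/84
seg 1: a=5, c=M1/2=-215/28, d=(M2−M1)/(6·2)=293/168, b=Δ1−h1·(2M1+M2)/6=163/42
seg 2: a=-4, c=M2/2=39/14, d=(M3−M2)/(6·3)=-13/42, b=Δ2−h2·(2M2+M3)/6=-124/21
t_q=3/4 → seg 0, τ=3/4; S=-4+971/84·τ+0·τ²+-215/84·τ³=919/256

  seg 0: a=-4 b=971/84 c=0 d=-215/84
  seg 1: a=5 b=163/42 c=-215/28 d=293/168
  seg 2: a=-4 b=-124/21 c=39/14 d=-13/42
S(3/4) = 919/256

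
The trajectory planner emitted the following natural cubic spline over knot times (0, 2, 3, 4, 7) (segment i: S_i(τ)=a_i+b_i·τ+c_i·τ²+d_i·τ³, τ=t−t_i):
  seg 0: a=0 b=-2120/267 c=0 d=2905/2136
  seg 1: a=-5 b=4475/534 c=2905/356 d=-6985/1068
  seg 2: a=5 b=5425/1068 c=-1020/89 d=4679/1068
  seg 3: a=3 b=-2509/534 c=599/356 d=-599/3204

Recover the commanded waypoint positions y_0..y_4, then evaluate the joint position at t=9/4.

y_0 = S_0(0) = a_0 = 0
y_1 = S_1(0) = a_1 = -5
y_2 = S_2(0) = a_2 = 5
y_3 = S_3(0) = a_3 = 3
y_4 = S_3(3) = -1
t_q=9/4 is in segment 1 (τ=1/4); S_1(τ)=-56895/22784

y_0=0 y_1=-5 y_2=5 y_3=3 y_4=-1
S(9/4) = -56895/22784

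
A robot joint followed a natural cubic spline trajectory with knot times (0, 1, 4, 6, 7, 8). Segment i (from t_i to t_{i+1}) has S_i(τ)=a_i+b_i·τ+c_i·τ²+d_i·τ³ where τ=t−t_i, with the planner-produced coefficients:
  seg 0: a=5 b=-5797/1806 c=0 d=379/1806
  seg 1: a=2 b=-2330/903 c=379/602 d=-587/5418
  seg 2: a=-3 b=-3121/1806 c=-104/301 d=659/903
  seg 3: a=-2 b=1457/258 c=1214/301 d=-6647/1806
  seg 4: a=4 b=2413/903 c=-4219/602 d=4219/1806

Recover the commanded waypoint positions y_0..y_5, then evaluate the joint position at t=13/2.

y_0=5 y_1=2 y_2=-3 y_3=-2 y_4=4 y_5=2
S(13/2) = 6607/4816

y_0 = S_0(0) = a_0 = 5
y_1 = S_1(0) = a_1 = 2
y_2 = S_2(0) = a_2 = -3
y_3 = S_3(0) = a_3 = -2
y_4 = S_4(0) = a_4 = 4
y_5 = S_4(1) = 2
t_q=13/2 is in segment 3 (τ=1/2); S_3(τ)=6607/4816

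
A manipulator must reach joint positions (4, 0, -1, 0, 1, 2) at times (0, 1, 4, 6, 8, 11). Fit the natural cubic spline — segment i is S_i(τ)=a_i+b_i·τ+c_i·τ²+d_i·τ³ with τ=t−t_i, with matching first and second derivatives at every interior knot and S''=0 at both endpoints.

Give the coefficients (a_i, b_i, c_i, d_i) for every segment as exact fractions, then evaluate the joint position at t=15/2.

  seg 0: a=4 b=-5689/1269 c=0 d=613/1269
  seg 1: a=0 b=-3850/1269 c=613/423 d=-2090/11421
  seg 2: a=-1 b=914/1269 c=-251/1269 d=445/10152
  seg 3: a=0 b=385/846 c=331/5076 d=-217/10152
  seg 4: a=1 b=583/1269 c=-80/1269 d=80/11421
S(15/2) = 6833/9024

Δ: Δ0=-4, Δ1=-1/3, Δ2=1/2, Δ3=1/2, Δ4=1/3
row 1: diag=8, rhs=22; c'=3/8, d'=11/4
row 2: denom=10−3·3/8=71/8; d'=(5−3·11/4)/(71/8)=-26/71
row 3: denom=8−2·16/71=536/71; d'=(0−2·-26/71)/(536/71)=13/134
row 4: denom=10−2·71/268=1269/134; d'=(-1−2·13/134)/(1269/134)=-160/1269
back: M4=-160/1269
back: M3=13/134−71/268·-160/1269=331/2538
back: M2=-26/71−16/71·331/2538=-502/1269
back: M1=11/4−3/8·-502/1269=1226/423
M: M0=0, M1=1226/423, M2=-502/1269, M3=331/2538, M4=-160/1269, M5=0
seg 0: a=4, c=M0/2=0, d=(M1−M0)/(6·1)=613/1269, b=Δ0−h0·(2M0+M1)/6=-5689/1269
seg 1: a=0, c=M1/2=613/423, d=(M2−M1)/(6·3)=-2090/11421, b=Δ1−h1·(2M1+M2)/6=-3850/1269
seg 2: a=-1, c=M2/2=-251/1269, d=(M3−M2)/(6·2)=445/10152, b=Δ2−h2·(2M2+M3)/6=914/1269
seg 3: a=0, c=M3/2=331/5076, d=(M4−M3)/(6·2)=-217/10152, b=Δ3−h3·(2M3+M4)/6=385/846
seg 4: a=1, c=M4/2=-80/1269, d=(M5−M4)/(6·3)=80/11421, b=Δ4−h4·(2M4+M5)/6=583/1269
t_q=15/2 → seg 3, τ=3/2; S=0+385/846·τ+331/5076·τ²+-217/10152·τ³=6833/9024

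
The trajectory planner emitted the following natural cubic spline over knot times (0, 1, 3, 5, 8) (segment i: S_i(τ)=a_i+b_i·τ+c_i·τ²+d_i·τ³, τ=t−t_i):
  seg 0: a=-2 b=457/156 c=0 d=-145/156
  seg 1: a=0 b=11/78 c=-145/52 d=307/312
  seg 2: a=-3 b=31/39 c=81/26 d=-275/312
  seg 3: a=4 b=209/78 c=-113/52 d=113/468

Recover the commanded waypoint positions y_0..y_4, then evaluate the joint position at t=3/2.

y_0 = S_0(0) = a_0 = -2
y_1 = S_1(0) = a_1 = 0
y_2 = S_2(0) = a_2 = -3
y_3 = S_3(0) = a_3 = 4
y_4 = S_3(3) = -1
t_q=3/2 is in segment 1 (τ=1/2); S_1(τ)=-419/832

y_0=-2 y_1=0 y_2=-3 y_3=4 y_4=-1
S(3/2) = -419/832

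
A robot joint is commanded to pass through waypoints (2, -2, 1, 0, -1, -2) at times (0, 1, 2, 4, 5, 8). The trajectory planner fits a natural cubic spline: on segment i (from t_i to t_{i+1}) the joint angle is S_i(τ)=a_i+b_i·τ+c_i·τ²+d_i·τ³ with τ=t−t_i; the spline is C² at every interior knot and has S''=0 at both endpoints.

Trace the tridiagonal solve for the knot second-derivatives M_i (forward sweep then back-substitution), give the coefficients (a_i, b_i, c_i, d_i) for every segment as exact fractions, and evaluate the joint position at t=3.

  seg 0: a=2 b=-34303/5718 c=0 d=11431/5718
  seg 1: a=-2 b=-5/2859 c=11431/1906 d=-17129/5718
  seg 2: a=1 b=17189/5718 c=-2849/953 d=3535/5718
  seg 3: a=0 b=-8767/5718 c=686/953 d=-1067/5718
  seg 4: a=-1 b=-1868/2859 c=305/1906 d=-305/17154
S(3) = 1558/953

Δ: Δ0=-4, Δ1=3, Δ2=-1/2, Δ3=-1, Δ4=-1/3
row 1: diag=4, rhs=42; c'=1/4, d'=21/2
row 2: denom=6−1·1/4=23/4; d'=(-21−1·21/2)/(23/4)=-126/23
row 3: denom=6−2·8/23=122/23; d'=(-3−2·-126/23)/(122/23)=3/2
row 4: denom=8−1·23/122=953/122; d'=(4−1·3/2)/(953/122)=305/953
back: M4=305/953
back: M3=3/2−23/122·305/953=1372/953
back: M2=-126/23−8/23·1372/953=-5698/953
back: M1=21/2−1/4·-5698/953=11431/953
M: M0=0, M1=11431/953, M2=-5698/953, M3=1372/953, M4=305/953, M5=0
seg 0: a=2, c=M0/2=0, d=(M1−M0)/(6·1)=11431/5718, b=Δ0−h0·(2M0+M1)/6=-34303/5718
seg 1: a=-2, c=M1/2=11431/1906, d=(M2−M1)/(6·1)=-17129/5718, b=Δ1−h1·(2M1+M2)/6=-5/2859
seg 2: a=1, c=M2/2=-2849/953, d=(M3−M2)/(6·2)=3535/5718, b=Δ2−h2·(2M2+M3)/6=17189/5718
seg 3: a=0, c=M3/2=686/953, d=(M4−M3)/(6·1)=-1067/5718, b=Δ3−h3·(2M3+M4)/6=-8767/5718
seg 4: a=-1, c=M4/2=305/1906, d=(M5−M4)/(6·3)=-305/17154, b=Δ4−h4·(2M4+M5)/6=-1868/2859
t_q=3 → seg 2, τ=1; S=1+17189/5718·τ+-2849/953·τ²+3535/5718·τ³=1558/953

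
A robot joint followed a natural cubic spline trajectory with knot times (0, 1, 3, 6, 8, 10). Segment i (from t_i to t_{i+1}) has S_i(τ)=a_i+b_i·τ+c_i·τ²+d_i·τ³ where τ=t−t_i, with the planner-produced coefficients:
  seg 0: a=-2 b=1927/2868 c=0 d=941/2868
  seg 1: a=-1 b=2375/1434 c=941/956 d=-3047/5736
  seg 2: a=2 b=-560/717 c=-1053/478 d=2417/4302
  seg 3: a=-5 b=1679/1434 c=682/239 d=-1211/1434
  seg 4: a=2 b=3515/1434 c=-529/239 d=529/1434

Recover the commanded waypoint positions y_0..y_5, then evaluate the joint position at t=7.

y_0 = S_0(0) = a_0 = -2
y_1 = S_1(0) = a_1 = -1
y_2 = S_2(0) = a_2 = 2
y_3 = S_3(0) = a_3 = -5
y_4 = S_4(0) = a_4 = 2
y_5 = S_4(2) = 1
t_q=7 is in segment 3 (τ=1); S_3(τ)=-435/239

y_0=-2 y_1=-1 y_2=2 y_3=-5 y_4=2 y_5=1
S(7) = -435/239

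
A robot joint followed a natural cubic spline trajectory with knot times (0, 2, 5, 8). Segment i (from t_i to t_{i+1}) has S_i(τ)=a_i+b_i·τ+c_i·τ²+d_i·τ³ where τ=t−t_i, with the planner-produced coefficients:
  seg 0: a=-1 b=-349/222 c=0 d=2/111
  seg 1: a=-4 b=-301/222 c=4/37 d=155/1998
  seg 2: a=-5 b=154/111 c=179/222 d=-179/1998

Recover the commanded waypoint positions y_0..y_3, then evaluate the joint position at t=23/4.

y_0=-1 y_1=-4 y_2=-5 y_3=4
S(23/4) = -16783/4736

y_0 = S_0(0) = a_0 = -1
y_1 = S_1(0) = a_1 = -4
y_2 = S_2(0) = a_2 = -5
y_3 = S_2(3) = 4
t_q=23/4 is in segment 2 (τ=3/4); S_2(τ)=-16783/4736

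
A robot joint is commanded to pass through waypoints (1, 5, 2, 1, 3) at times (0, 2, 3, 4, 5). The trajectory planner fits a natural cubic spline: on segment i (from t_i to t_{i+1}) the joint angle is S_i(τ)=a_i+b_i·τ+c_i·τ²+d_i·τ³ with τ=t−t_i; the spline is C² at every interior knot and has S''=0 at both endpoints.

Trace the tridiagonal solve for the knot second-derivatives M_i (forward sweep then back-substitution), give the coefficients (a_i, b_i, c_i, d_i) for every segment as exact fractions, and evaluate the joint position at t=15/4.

  seg 0: a=1 b=166/43 c=0 d=-20/43
  seg 1: a=5 b=-74/43 c=-120/43 d=65/43
  seg 2: a=2 b=-119/43 c=75/43 d=1/43
  seg 3: a=1 b=34/43 c=78/43 d=-26/43
S(15/4) = 2519/2752

Δ: Δ0=2, Δ1=-3, Δ2=-1, Δ3=2
row 1: diag=6, rhs=-30; c'=1/6, d'=-5
row 2: denom=4−1·1/6=23/6; d'=(12−1·-5)/(23/6)=102/23
row 3: denom=4−1·6/23=86/23; d'=(18−1·102/23)/(86/23)=156/43
back: M3=156/43
back: M2=102/23−6/23·156/43=150/43
back: M1=-5−1/6·150/43=-240/43
M: M0=0, M1=-240/43, M2=150/43, M3=156/43, M4=0
seg 0: a=1, c=M0/2=0, d=(M1−M0)/(6·2)=-20/43, b=Δ0−h0·(2M0+M1)/6=166/43
seg 1: a=5, c=M1/2=-120/43, d=(M2−M1)/(6·1)=65/43, b=Δ1−h1·(2M1+M2)/6=-74/43
seg 2: a=2, c=M2/2=75/43, d=(M3−M2)/(6·1)=1/43, b=Δ2−h2·(2M2+M3)/6=-119/43
seg 3: a=1, c=M3/2=78/43, d=(M4−M3)/(6·1)=-26/43, b=Δ3−h3·(2M3+M4)/6=34/43
t_q=15/4 → seg 2, τ=3/4; S=2+-119/43·τ+75/43·τ²+1/43·τ³=2519/2752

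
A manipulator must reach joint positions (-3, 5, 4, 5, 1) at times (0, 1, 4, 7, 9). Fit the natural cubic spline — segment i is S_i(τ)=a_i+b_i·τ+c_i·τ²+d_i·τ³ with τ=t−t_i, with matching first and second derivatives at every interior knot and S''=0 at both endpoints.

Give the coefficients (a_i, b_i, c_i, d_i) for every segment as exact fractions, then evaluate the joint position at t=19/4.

Δ: Δ0=8, Δ1=-1/3, Δ2=1/3, Δ3=-2
row 1: diag=8, rhs=-50; c'=3/8, d'=-25/4
row 2: denom=12−3·3/8=87/8; d'=(4−3·-25/4)/(87/8)=182/87
row 3: denom=10−3·8/29=266/29; d'=(-14−3·182/87)/(266/29)=-42/19
back: M3=-42/19
back: M2=182/87−8/29·-42/19=154/57
back: M1=-25/4−3/8·154/57=-138/19
M: M0=0, M1=-138/19, M2=154/57, M3=-42/19, M4=0
seg 0: a=-3, c=M0/2=0, d=(M1−M0)/(6·1)=-23/19, b=Δ0−h0·(2M0+M1)/6=175/19
seg 1: a=5, c=M1/2=-69/19, d=(M2−M1)/(6·3)=284/513, b=Δ1−h1·(2M1+M2)/6=106/19
seg 2: a=4, c=M2/2=77/57, d=(M3−M2)/(6·3)=-140/513, b=Δ2−h2·(2M2+M3)/6=-24/19
seg 3: a=5, c=M3/2=-21/19, d=(M4−M3)/(6·2)=7/38, b=Δ3−h3·(2M3+M4)/6=-10/19
t_q=19/4 → seg 2, τ=3/4; S=4+-24/19·τ+77/57·τ²+-140/513·τ³=281/76

  seg 0: a=-3 b=175/19 c=0 d=-23/19
  seg 1: a=5 b=106/19 c=-69/19 d=284/513
  seg 2: a=4 b=-24/19 c=77/57 d=-140/513
  seg 3: a=5 b=-10/19 c=-21/19 d=7/38
S(19/4) = 281/76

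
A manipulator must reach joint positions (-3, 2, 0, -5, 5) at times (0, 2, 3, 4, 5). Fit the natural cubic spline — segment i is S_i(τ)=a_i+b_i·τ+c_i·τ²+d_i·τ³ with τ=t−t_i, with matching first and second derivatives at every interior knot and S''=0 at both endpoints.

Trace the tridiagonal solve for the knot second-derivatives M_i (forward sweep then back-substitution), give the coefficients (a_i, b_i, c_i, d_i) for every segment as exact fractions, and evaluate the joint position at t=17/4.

Δ: Δ0=5/2, Δ1=-2, Δ2=-5, Δ3=10
row 1: diag=6, rhs=-27; c'=1/6, d'=-9/2
row 2: denom=4−1·1/6=23/6; d'=(-18−1·-9/2)/(23/6)=-81/23
row 3: denom=4−1·6/23=86/23; d'=(90−1·-81/23)/(86/23)=2151/86
back: M3=2151/86
back: M2=-81/23−6/23·2151/86=-432/43
back: M1=-9/2−1/6·-432/43=-243/86
M: M0=0, M1=-243/86, M2=-432/43, M3=2151/86, M4=0
seg 0: a=-3, c=M0/2=0, d=(M1−M0)/(6·2)=-81/344, b=Δ0−h0·(2M0+M1)/6=148/43
seg 1: a=2, c=M1/2=-243/172, d=(M2−M1)/(6·1)=-207/172, b=Δ1−h1·(2M1+M2)/6=53/86
seg 2: a=0, c=M2/2=-216/43, d=(M3−M2)/(6·1)=1005/172, b=Δ2−h2·(2M2+M3)/6=-1001/172
seg 3: a=-5, c=M3/2=2151/172, d=(M4−M3)/(6·1)=-717/172, b=Δ3−h3·(2M3+M4)/6=143/86
t_q=17/4 → seg 3, τ=1/4; S=-5+143/86·τ+2151/172·τ²+-717/172·τ³=-42577/11008

  seg 0: a=-3 b=148/43 c=0 d=-81/344
  seg 1: a=2 b=53/86 c=-243/172 d=-207/172
  seg 2: a=0 b=-1001/172 c=-216/43 d=1005/172
  seg 3: a=-5 b=143/86 c=2151/172 d=-717/172
S(17/4) = -42577/11008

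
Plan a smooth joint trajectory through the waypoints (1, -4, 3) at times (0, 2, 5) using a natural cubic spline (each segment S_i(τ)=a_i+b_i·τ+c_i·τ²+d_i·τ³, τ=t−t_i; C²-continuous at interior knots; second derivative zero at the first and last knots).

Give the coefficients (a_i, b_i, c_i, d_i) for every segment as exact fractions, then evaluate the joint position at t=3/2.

  seg 0: a=1 b=-52/15 c=0 d=29/120
  seg 1: a=-4 b=-17/30 c=29/20 d=-29/180
S(3/2) = -1083/320

Δ: Δ0=-5/2, Δ1=7/3
row 1: diag=10, rhs=29; c'=3/10, d'=29/10
back: M1=29/10
M: M0=0, M1=29/10, M2=0
seg 0: a=1, c=M0/2=0, d=(M1−M0)/(6·2)=29/120, b=Δ0−h0·(2M0+M1)/6=-52/15
seg 1: a=-4, c=M1/2=29/20, d=(M2−M1)/(6·3)=-29/180, b=Δ1−h1·(2M1+M2)/6=-17/30
t_q=3/2 → seg 0, τ=3/2; S=1+-52/15·τ+0·τ²+29/120·τ³=-1083/320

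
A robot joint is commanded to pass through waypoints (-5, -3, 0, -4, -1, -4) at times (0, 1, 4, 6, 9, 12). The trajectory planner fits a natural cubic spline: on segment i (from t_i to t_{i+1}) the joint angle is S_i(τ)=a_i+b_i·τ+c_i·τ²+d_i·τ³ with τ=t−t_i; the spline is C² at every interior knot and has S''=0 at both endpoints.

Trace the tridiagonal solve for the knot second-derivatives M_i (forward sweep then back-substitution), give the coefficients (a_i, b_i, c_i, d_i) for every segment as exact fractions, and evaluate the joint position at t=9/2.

  seg 0: a=-5 b=235/119 c=0 d=3/119
  seg 1: a=-3 b=244/119 c=9/119 d=-152/1071
  seg 2: a=0 b=-158/119 c=-143/119 d=103/238
  seg 3: a=-4 b=-16/17 c=166/119 d=-89/357
  seg 4: a=-1 b=83/119 c=-101/119 d=101/1071
S(9/2) = -1733/1904

Δ: Δ0=2, Δ1=1, Δ2=-2, Δ3=1, Δ4=-1
row 1: diag=8, rhs=-6; c'=3/8, d'=-3/4
row 2: denom=10−3·3/8=71/8; d'=(-18−3·-3/4)/(71/8)=-126/71
row 3: denom=10−2·16/71=678/71; d'=(18−2·-126/71)/(678/71)=255/113
row 4: denom=12−3·71/226=2499/226; d'=(-12−3·255/113)/(2499/226)=-202/119
back: M4=-202/119
back: M3=255/113−71/226·-202/119=332/119
back: M2=-126/71−16/71·332/119=-286/119
back: M1=-3/4−3/8·-286/119=18/119
M: M0=0, M1=18/119, M2=-286/119, M3=332/119, M4=-202/119, M5=0
seg 0: a=-5, c=M0/2=0, d=(M1−M0)/(6·1)=3/119, b=Δ0−h0·(2M0+M1)/6=235/119
seg 1: a=-3, c=M1/2=9/119, d=(M2−M1)/(6·3)=-152/1071, b=Δ1−h1·(2M1+M2)/6=244/119
seg 2: a=0, c=M2/2=-143/119, d=(M3−M2)/(6·2)=103/238, b=Δ2−h2·(2M2+M3)/6=-158/119
seg 3: a=-4, c=M3/2=166/119, d=(M4−M3)/(6·3)=-89/357, b=Δ3−h3·(2M3+M4)/6=-16/17
seg 4: a=-1, c=M4/2=-101/119, d=(M5−M4)/(6·3)=101/1071, b=Δ4−h4·(2M4+M5)/6=83/119
t_q=9/2 → seg 2, τ=1/2; S=0+-158/119·τ+-143/119·τ²+103/238·τ³=-1733/1904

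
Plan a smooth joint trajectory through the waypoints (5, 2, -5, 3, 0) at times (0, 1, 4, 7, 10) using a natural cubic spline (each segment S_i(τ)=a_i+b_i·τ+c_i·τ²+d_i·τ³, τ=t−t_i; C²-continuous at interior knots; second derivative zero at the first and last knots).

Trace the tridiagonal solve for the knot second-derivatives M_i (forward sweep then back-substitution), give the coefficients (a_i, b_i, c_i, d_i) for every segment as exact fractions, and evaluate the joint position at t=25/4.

  seg 0: a=5 b=-931/324 c=0 d=-41/324
  seg 1: a=2 b=-527/162 c=-41/108 d=667/2916
  seg 2: a=-5 b=209/324 c=136/81 d=-977/2916
  seg 3: a=3 b=271/162 c=-433/324 d=433/2916
S(25/4) = 2615/2304

Δ: Δ0=-3, Δ1=-7/3, Δ2=8/3, Δ3=-1
row 1: diag=8, rhs=4; c'=3/8, d'=1/2
row 2: denom=12−3·3/8=87/8; d'=(30−3·1/2)/(87/8)=76/29
row 3: denom=12−3·8/29=324/29; d'=(-22−3·76/29)/(324/29)=-433/162
back: M3=-433/162
back: M2=76/29−8/29·-433/162=272/81
back: M1=1/2−3/8·272/81=-41/54
M: M0=0, M1=-41/54, M2=272/81, M3=-433/162, M4=0
seg 0: a=5, c=M0/2=0, d=(M1−M0)/(6·1)=-41/324, b=Δ0−h0·(2M0+M1)/6=-931/324
seg 1: a=2, c=M1/2=-41/108, d=(M2−M1)/(6·3)=667/2916, b=Δ1−h1·(2M1+M2)/6=-527/162
seg 2: a=-5, c=M2/2=136/81, d=(M3−M2)/(6·3)=-977/2916, b=Δ2−h2·(2M2+M3)/6=209/324
seg 3: a=3, c=M3/2=-433/324, d=(M4−M3)/(6·3)=433/2916, b=Δ3−h3·(2M3+M4)/6=271/162
t_q=25/4 → seg 2, τ=9/4; S=-5+209/324·τ+136/81·τ²+-977/2916·τ³=2615/2304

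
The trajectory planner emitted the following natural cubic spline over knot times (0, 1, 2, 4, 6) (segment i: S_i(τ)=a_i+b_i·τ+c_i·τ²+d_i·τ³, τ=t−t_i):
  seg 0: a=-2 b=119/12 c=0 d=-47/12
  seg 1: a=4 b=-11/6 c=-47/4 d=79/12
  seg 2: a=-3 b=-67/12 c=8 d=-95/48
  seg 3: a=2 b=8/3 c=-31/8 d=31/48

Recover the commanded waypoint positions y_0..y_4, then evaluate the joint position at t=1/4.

y_0=-2 y_1=4 y_2=-3 y_3=2 y_4=-3
S(1/4) = 107/256

y_0 = S_0(0) = a_0 = -2
y_1 = S_1(0) = a_1 = 4
y_2 = S_2(0) = a_2 = -3
y_3 = S_3(0) = a_3 = 2
y_4 = S_3(2) = -3
t_q=1/4 is in segment 0 (τ=1/4); S_0(τ)=107/256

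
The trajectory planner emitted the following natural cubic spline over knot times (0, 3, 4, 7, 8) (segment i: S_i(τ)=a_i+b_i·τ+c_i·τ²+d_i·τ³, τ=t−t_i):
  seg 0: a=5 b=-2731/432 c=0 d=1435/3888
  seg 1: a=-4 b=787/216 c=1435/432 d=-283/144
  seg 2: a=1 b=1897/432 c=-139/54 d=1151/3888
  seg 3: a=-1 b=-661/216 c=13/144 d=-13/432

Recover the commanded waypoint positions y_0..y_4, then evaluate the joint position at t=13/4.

y_0=5 y_1=-4 y_2=1 y_3=-1 y_4=-4
S(13/4) = -26839/9216

y_0 = S_0(0) = a_0 = 5
y_1 = S_1(0) = a_1 = -4
y_2 = S_2(0) = a_2 = 1
y_3 = S_3(0) = a_3 = -1
y_4 = S_3(1) = -4
t_q=13/4 is in segment 1 (τ=1/4); S_1(τ)=-26839/9216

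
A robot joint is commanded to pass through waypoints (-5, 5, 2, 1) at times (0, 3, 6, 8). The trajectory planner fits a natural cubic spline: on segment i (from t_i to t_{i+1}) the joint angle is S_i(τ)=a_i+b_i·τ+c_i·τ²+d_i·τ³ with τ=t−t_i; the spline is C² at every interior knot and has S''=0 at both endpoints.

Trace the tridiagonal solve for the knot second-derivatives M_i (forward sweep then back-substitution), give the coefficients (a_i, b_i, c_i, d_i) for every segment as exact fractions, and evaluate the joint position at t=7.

Δ: Δ0=10/3, Δ1=-1, Δ2=-1/2
row 1: diag=12, rhs=-26; c'=1/4, d'=-13/6
row 2: denom=10−3·1/4=37/4; d'=(3−3·-13/6)/(37/4)=38/37
back: M2=38/37
back: M1=-13/6−1/4·38/37=-269/111
M: M0=0, M1=-269/111, M2=38/37, M3=0
seg 0: a=-5, c=M0/2=0, d=(M1−M0)/(6·3)=-269/1998, b=Δ0−h0·(2M0+M1)/6=1009/222
seg 1: a=5, c=M1/2=-269/222, d=(M2−M1)/(6·3)=383/1998, b=Δ1−h1·(2M1+M2)/6=101/111
seg 2: a=2, c=M2/2=19/37, d=(M3−M2)/(6·2)=-19/222, b=Δ2−h2·(2M2+M3)/6=-263/222
t_q=7 → seg 2, τ=1; S=2+-263/222·τ+19/37·τ²+-19/222·τ³=46/37

  seg 0: a=-5 b=1009/222 c=0 d=-269/1998
  seg 1: a=5 b=101/111 c=-269/222 d=383/1998
  seg 2: a=2 b=-263/222 c=19/37 d=-19/222
S(7) = 46/37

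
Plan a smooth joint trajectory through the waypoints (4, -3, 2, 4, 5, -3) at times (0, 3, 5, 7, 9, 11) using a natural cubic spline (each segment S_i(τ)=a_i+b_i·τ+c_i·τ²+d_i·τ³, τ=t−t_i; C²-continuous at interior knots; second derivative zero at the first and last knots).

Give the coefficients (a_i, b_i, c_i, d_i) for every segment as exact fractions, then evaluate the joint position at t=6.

Δ: Δ0=-7/3, Δ1=5/2, Δ2=1, Δ3=1/2, Δ4=-4
row 1: diag=10, rhs=29; c'=1/5, d'=29/10
row 2: denom=8−2·1/5=38/5; d'=(-9−2·29/10)/(38/5)=-37/19
row 3: denom=8−2·5/19=142/19; d'=(-3−2·-37/19)/(142/19)=17/142
row 4: denom=8−2·19/71=530/71; d'=(-27−2·17/142)/(530/71)=-967/265
back: M4=-967/265
back: M3=17/142−19/71·-967/265=581/530
back: M2=-37/19−5/19·581/530=-237/106
back: M1=29/10−1/5·-237/106=887/265
M: M0=0, M1=887/265, M2=-237/106, M3=581/530, M4=-967/265, M5=0
seg 0: a=4, c=M0/2=0, d=(M1−M0)/(6·3)=887/4770, b=Δ0−h0·(2M0+M1)/6=-6371/1590
seg 1: a=-3, c=M1/2=887/530, d=(M2−M1)/(6·2)=-2959/6360, b=Δ1−h1·(2M1+M2)/6=806/795
seg 2: a=2, c=M2/2=-237/212, d=(M3−M2)/(6·2)=883/3180, b=Δ2−h2·(2M2+M3)/6=3379/1590
seg 3: a=4, c=M3/2=581/1060, d=(M4−M3)/(6·2)=-503/1272, b=Δ3−h3·(2M3+M4)/6=1567/1590
seg 4: a=5, c=M4/2=-967/530, d=(M5−M4)/(6·2)=967/3180, b=Δ4−h4·(2M4+M5)/6=-1246/795
t_q=6 → seg 2, τ=1; S=2+3379/1590·τ+-237/212·τ²+883/3180·τ³=1741/530

  seg 0: a=4 b=-6371/1590 c=0 d=887/4770
  seg 1: a=-3 b=806/795 c=887/530 d=-2959/6360
  seg 2: a=2 b=3379/1590 c=-237/212 d=883/3180
  seg 3: a=4 b=1567/1590 c=581/1060 d=-503/1272
  seg 4: a=5 b=-1246/795 c=-967/530 d=967/3180
S(6) = 1741/530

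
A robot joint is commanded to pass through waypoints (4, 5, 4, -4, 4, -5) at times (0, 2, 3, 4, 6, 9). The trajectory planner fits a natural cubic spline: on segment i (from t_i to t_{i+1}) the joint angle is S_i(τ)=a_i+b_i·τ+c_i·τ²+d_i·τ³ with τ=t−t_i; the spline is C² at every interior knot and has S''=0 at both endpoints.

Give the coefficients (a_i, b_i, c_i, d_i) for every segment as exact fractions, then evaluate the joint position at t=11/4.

Δ: Δ0=1/2, Δ1=-1, Δ2=-8, Δ3=4, Δ4=-3
row 1: diag=6, rhs=-9; c'=1/6, d'=-3/2
row 2: denom=4−1·1/6=23/6; d'=(-42−1·-3/2)/(23/6)=-243/23
row 3: denom=6−1·6/23=132/23; d'=(72−1·-243/23)/(132/23)=633/44
row 4: denom=10−2·23/66=307/33; d'=(-42−2·633/44)/(307/33)=-4671/614
back: M4=-4671/614
back: M3=633/44−23/66·-4671/614=10461/614
back: M2=-243/23−6/23·10461/614=-4608/307
back: M1=-3/2−1/6·-4608/307=615/614
M: M0=0, M1=615/614, M2=-4608/307, M3=10461/614, M4=-4671/614, M5=0
seg 0: a=4, c=M0/2=0, d=(M1−M0)/(6·2)=205/2456, b=Δ0−h0·(2M0+M1)/6=51/307
seg 1: a=5, c=M1/2=615/1228, d=(M2−M1)/(6·1)=-3277/1228, b=Δ1−h1·(2M1+M2)/6=717/614
seg 2: a=4, c=M2/2=-2304/307, d=(M3−M2)/(6·1)=6559/1228, b=Δ2−h2·(2M2+M3)/6=-7167/1228
seg 3: a=-4, c=M3/2=10461/1228, d=(M4−M3)/(6·2)=-1261/614, b=Δ3−h3·(2M3+M4)/6=-2961/614
seg 4: a=4, c=M4/2=-4671/1228, d=(M5−M4)/(6·3)=519/1228, b=Δ4−h4·(2M4+M5)/6=2829/614
t_q=11/4 → seg 1, τ=3/4; S=5+717/614·τ+615/1228·τ²+-3277/1228·τ³=395453/78592

  seg 0: a=4 b=51/307 c=0 d=205/2456
  seg 1: a=5 b=717/614 c=615/1228 d=-3277/1228
  seg 2: a=4 b=-7167/1228 c=-2304/307 d=6559/1228
  seg 3: a=-4 b=-2961/614 c=10461/1228 d=-1261/614
  seg 4: a=4 b=2829/614 c=-4671/1228 d=519/1228
S(11/4) = 395453/78592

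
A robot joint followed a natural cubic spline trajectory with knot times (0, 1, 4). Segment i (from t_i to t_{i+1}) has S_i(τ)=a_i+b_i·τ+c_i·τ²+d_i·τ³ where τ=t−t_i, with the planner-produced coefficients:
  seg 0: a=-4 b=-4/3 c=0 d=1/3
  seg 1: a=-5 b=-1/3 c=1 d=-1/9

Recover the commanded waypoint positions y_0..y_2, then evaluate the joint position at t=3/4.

y_0 = S_0(0) = a_0 = -4
y_1 = S_1(0) = a_1 = -5
y_2 = S_1(3) = 0
t_q=3/4 is in segment 0 (τ=3/4); S_0(τ)=-311/64

y_0=-4 y_1=-5 y_2=0
S(3/4) = -311/64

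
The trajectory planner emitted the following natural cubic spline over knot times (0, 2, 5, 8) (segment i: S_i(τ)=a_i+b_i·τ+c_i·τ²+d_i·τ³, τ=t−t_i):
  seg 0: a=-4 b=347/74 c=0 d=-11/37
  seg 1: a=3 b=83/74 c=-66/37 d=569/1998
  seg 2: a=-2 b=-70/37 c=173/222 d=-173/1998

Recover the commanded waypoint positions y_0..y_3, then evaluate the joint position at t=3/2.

y_0 = S_0(0) = a_0 = -4
y_1 = S_1(0) = a_1 = 3
y_2 = S_2(0) = a_2 = -2
y_3 = S_2(3) = -3
t_q=3/2 is in segment 0 (τ=3/2); S_0(τ)=601/296

y_0=-4 y_1=3 y_2=-2 y_3=-3
S(3/2) = 601/296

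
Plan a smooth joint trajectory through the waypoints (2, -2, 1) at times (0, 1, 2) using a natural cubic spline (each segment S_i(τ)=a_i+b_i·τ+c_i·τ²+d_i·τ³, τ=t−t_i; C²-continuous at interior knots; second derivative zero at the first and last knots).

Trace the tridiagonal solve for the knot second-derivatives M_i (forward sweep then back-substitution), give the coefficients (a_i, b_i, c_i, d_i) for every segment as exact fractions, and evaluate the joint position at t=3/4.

Δ: Δ0=-4, Δ1=3
row 1: diag=4, rhs=42; c'=1/4, d'=21/2
back: M1=21/2
M: M0=0, M1=21/2, M2=0
seg 0: a=2, c=M0/2=0, d=(M1−M0)/(6·1)=7/4, b=Δ0−h0·(2M0+M1)/6=-23/4
seg 1: a=-2, c=M1/2=21/4, d=(M2−M1)/(6·1)=-7/4, b=Δ1−h1·(2M1+M2)/6=-1/2
t_q=3/4 → seg 0, τ=3/4; S=2+-23/4·τ+0·τ²+7/4·τ³=-403/256

  seg 0: a=2 b=-23/4 c=0 d=7/4
  seg 1: a=-2 b=-1/2 c=21/4 d=-7/4
S(3/4) = -403/256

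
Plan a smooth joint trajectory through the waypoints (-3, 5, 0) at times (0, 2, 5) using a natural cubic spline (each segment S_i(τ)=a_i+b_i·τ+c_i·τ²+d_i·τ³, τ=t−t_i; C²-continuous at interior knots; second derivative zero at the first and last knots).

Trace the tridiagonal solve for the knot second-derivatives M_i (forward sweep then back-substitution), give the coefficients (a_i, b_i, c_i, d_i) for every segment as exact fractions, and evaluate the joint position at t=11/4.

  seg 0: a=-3 b=77/15 c=0 d=-17/60
  seg 1: a=5 b=26/15 c=-17/10 d=17/90
S(11/4) = 3471/640

Δ: Δ0=4, Δ1=-5/3
row 1: diag=10, rhs=-34; c'=3/10, d'=-17/5
back: M1=-17/5
M: M0=0, M1=-17/5, M2=0
seg 0: a=-3, c=M0/2=0, d=(M1−M0)/(6·2)=-17/60, b=Δ0−h0·(2M0+M1)/6=77/15
seg 1: a=5, c=M1/2=-17/10, d=(M2−M1)/(6·3)=17/90, b=Δ1−h1·(2M1+M2)/6=26/15
t_q=11/4 → seg 1, τ=3/4; S=5+26/15·τ+-17/10·τ²+17/90·τ³=3471/640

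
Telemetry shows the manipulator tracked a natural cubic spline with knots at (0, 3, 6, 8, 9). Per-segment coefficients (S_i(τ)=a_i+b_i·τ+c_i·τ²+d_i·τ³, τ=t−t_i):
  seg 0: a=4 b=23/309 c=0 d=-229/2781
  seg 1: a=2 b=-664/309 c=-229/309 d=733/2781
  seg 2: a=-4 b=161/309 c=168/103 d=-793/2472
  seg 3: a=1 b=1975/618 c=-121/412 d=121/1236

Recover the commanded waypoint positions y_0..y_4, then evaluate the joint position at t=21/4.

y_0=4 y_1=2 y_2=-4 y_3=1 y_4=4
S(21/4) = -23629/6592

y_0 = S_0(0) = a_0 = 4
y_1 = S_1(0) = a_1 = 2
y_2 = S_2(0) = a_2 = -4
y_3 = S_3(0) = a_3 = 1
y_4 = S_3(1) = 4
t_q=21/4 is in segment 1 (τ=9/4); S_1(τ)=-23629/6592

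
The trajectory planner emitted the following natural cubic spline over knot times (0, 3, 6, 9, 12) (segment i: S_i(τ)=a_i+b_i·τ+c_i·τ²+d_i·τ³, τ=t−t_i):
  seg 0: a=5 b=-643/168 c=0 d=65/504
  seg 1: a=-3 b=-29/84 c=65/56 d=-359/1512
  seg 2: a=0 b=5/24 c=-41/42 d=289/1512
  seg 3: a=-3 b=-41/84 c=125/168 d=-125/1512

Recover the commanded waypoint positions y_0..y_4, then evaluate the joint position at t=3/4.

y_0 = S_0(0) = a_0 = 5
y_1 = S_1(0) = a_1 = -3
y_2 = S_2(0) = a_2 = 0
y_3 = S_3(0) = a_3 = -3
y_4 = S_3(3) = 0
t_q=3/4 is in segment 0 (τ=3/4); S_0(τ)=7827/3584

y_0=5 y_1=-3 y_2=0 y_3=-3 y_4=0
S(3/4) = 7827/3584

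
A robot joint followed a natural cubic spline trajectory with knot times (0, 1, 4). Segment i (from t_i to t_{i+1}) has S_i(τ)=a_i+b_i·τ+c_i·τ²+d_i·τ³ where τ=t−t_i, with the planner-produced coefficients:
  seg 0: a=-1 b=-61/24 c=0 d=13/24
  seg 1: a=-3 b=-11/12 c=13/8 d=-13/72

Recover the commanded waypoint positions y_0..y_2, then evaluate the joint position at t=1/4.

y_0 = S_0(0) = a_0 = -1
y_1 = S_1(0) = a_1 = -3
y_2 = S_1(3) = 4
t_q=1/4 is in segment 0 (τ=1/4); S_0(τ)=-833/512

y_0=-1 y_1=-3 y_2=4
S(1/4) = -833/512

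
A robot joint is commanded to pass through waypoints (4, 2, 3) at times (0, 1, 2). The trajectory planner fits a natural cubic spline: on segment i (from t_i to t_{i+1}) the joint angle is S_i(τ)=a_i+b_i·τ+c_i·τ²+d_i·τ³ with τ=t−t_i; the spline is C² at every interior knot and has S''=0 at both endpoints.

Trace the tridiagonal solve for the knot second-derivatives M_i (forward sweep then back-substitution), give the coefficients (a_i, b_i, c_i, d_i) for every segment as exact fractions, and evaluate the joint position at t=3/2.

Δ: Δ0=-2, Δ1=1
row 1: diag=4, rhs=18; c'=1/4, d'=9/2
back: M1=9/2
M: M0=0, M1=9/2, M2=0
seg 0: a=4, c=M0/2=0, d=(M1−M0)/(6·1)=3/4, b=Δ0−h0·(2M0+M1)/6=-11/4
seg 1: a=2, c=M1/2=9/4, d=(M2−M1)/(6·1)=-3/4, b=Δ1−h1·(2M1+M2)/6=-1/2
t_q=3/2 → seg 1, τ=1/2; S=2+-1/2·τ+9/4·τ²+-3/4·τ³=71/32

  seg 0: a=4 b=-11/4 c=0 d=3/4
  seg 1: a=2 b=-1/2 c=9/4 d=-3/4
S(3/2) = 71/32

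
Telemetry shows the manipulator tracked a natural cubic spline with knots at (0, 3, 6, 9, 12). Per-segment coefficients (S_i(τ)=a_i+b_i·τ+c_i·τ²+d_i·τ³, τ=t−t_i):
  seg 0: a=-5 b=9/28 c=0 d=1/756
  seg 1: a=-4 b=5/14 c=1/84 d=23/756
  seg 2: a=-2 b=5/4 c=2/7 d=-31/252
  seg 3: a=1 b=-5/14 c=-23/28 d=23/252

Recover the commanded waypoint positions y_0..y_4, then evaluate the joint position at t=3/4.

y_0 = S_0(0) = a_0 = -5
y_1 = S_1(0) = a_1 = -4
y_2 = S_2(0) = a_2 = -2
y_3 = S_3(0) = a_3 = 1
y_4 = S_3(3) = -5
t_q=3/4 is in segment 0 (τ=3/4); S_0(τ)=-8527/1792

y_0=-5 y_1=-4 y_2=-2 y_3=1 y_4=-5
S(3/4) = -8527/1792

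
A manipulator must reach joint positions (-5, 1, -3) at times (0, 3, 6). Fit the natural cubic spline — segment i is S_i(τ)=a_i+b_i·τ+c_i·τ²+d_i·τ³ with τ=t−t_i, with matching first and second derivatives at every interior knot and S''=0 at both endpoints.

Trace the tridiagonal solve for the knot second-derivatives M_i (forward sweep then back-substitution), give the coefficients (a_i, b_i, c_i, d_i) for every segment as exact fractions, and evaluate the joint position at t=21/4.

  seg 0: a=-5 b=17/6 c=0 d=-5/54
  seg 1: a=1 b=1/3 c=-5/6 d=5/54
S(21/4) = -181/128

Δ: Δ0=2, Δ1=-4/3
row 1: diag=12, rhs=-20; c'=1/4, d'=-5/3
back: M1=-5/3
M: M0=0, M1=-5/3, M2=0
seg 0: a=-5, c=M0/2=0, d=(M1−M0)/(6·3)=-5/54, b=Δ0−h0·(2M0+M1)/6=17/6
seg 1: a=1, c=M1/2=-5/6, d=(M2−M1)/(6·3)=5/54, b=Δ1−h1·(2M1+M2)/6=1/3
t_q=21/4 → seg 1, τ=9/4; S=1+1/3·τ+-5/6·τ²+5/54·τ³=-181/128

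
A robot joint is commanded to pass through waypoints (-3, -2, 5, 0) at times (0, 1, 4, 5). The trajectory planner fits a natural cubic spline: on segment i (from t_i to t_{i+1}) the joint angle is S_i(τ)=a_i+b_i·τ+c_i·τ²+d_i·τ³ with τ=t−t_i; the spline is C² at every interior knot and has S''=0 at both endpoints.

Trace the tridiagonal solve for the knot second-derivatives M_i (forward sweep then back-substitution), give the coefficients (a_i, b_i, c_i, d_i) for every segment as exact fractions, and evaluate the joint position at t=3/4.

  seg 0: a=-3 b=67/165 c=0 d=98/165
  seg 1: a=-2 b=361/165 c=98/55 d=-26/45
  seg 2: a=5 b=-449/165 c=-188/55 d=188/165
S(3/4) = -4303/1760

Δ: Δ0=1, Δ1=7/3, Δ2=-5
row 1: diag=8, rhs=8; c'=3/8, d'=1
row 2: denom=8−3·3/8=55/8; d'=(-44−3·1)/(55/8)=-376/55
back: M2=-376/55
back: M1=1−3/8·-376/55=196/55
M: M0=0, M1=196/55, M2=-376/55, M3=0
seg 0: a=-3, c=M0/2=0, d=(M1−M0)/(6·1)=98/165, b=Δ0−h0·(2M0+M1)/6=67/165
seg 1: a=-2, c=M1/2=98/55, d=(M2−M1)/(6·3)=-26/45, b=Δ1−h1·(2M1+M2)/6=361/165
seg 2: a=5, c=M2/2=-188/55, d=(M3−M2)/(6·1)=188/165, b=Δ2−h2·(2M2+M3)/6=-449/165
t_q=3/4 → seg 0, τ=3/4; S=-3+67/165·τ+0·τ²+98/165·τ³=-4303/1760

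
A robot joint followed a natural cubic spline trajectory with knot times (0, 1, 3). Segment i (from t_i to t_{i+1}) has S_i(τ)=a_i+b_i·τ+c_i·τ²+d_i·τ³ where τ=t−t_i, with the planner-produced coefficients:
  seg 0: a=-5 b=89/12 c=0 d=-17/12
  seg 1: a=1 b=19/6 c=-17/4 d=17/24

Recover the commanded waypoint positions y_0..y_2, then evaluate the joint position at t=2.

y_0=-5 y_1=1 y_2=-4
S(2) = 5/8

y_0 = S_0(0) = a_0 = -5
y_1 = S_1(0) = a_1 = 1
y_2 = S_1(2) = -4
t_q=2 is in segment 1 (τ=1); S_1(τ)=5/8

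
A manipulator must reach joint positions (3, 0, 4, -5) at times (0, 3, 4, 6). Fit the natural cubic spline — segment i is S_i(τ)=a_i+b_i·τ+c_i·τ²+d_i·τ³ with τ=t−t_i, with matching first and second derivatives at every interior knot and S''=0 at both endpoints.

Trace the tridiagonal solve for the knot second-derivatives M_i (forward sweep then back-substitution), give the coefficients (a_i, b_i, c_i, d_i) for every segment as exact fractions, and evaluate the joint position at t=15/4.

Δ: Δ0=-1, Δ1=4, Δ2=-9/2
row 1: diag=8, rhs=30; c'=1/8, d'=15/4
row 2: denom=6−1·1/8=47/8; d'=(-51−1·15/4)/(47/8)=-438/47
back: M2=-438/47
back: M1=15/4−1/8·-438/47=231/47
M: M0=0, M1=231/47, M2=-438/47, M3=0
seg 0: a=3, c=M0/2=0, d=(M1−M0)/(6·3)=77/282, b=Δ0−h0·(2M0+M1)/6=-325/94
seg 1: a=0, c=M1/2=231/94, d=(M2−M1)/(6·1)=-223/94, b=Δ1−h1·(2M1+M2)/6=184/47
seg 2: a=4, c=M2/2=-219/47, d=(M3−M2)/(6·2)=73/94, b=Δ2−h2·(2M2+M3)/6=161/94
t_q=15/4 → seg 1, τ=3/4; S=0+184/47·τ+231/94·τ²+-223/94·τ³=19959/6016

  seg 0: a=3 b=-325/94 c=0 d=77/282
  seg 1: a=0 b=184/47 c=231/94 d=-223/94
  seg 2: a=4 b=161/94 c=-219/47 d=73/94
S(15/4) = 19959/6016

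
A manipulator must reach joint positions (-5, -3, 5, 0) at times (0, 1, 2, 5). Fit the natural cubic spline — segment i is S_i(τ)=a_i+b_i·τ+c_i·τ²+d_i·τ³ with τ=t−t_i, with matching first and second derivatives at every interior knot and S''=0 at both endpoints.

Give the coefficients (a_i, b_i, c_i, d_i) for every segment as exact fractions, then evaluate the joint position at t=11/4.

Δ: Δ0=2, Δ1=8, Δ2=-5/3
row 1: diag=4, rhs=36; c'=1/4, d'=9
row 2: denom=8−1·1/4=31/4; d'=(-58−1·9)/(31/4)=-268/31
back: M2=-268/31
back: M1=9−1/4·-268/31=346/31
M: M0=0, M1=346/31, M2=-268/31, M3=0
seg 0: a=-5, c=M0/2=0, d=(M1−M0)/(6·1)=173/93, b=Δ0−h0·(2M0+M1)/6=13/93
seg 1: a=-3, c=M1/2=173/31, d=(M2−M1)/(6·1)=-307/93, b=Δ1−h1·(2M1+M2)/6=532/93
seg 2: a=5, c=M2/2=-134/31, d=(M3−M2)/(6·3)=134/279, b=Δ2−h2·(2M2+M3)/6=649/93
t_q=11/4 → seg 2, τ=3/4; S=5+649/93·τ+-134/31·τ²+134/279·τ³=7941/992

  seg 0: a=-5 b=13/93 c=0 d=173/93
  seg 1: a=-3 b=532/93 c=173/31 d=-307/93
  seg 2: a=5 b=649/93 c=-134/31 d=134/279
S(11/4) = 7941/992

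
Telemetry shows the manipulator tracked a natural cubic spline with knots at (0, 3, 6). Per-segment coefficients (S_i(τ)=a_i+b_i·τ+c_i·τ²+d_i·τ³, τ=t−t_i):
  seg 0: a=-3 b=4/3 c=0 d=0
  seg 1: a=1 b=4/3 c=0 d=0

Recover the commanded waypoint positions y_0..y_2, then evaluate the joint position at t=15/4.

y_0 = S_0(0) = a_0 = -3
y_1 = S_1(0) = a_1 = 1
y_2 = S_1(3) = 5
t_q=15/4 is in segment 1 (τ=3/4); S_1(τ)=2

y_0=-3 y_1=1 y_2=5
S(15/4) = 2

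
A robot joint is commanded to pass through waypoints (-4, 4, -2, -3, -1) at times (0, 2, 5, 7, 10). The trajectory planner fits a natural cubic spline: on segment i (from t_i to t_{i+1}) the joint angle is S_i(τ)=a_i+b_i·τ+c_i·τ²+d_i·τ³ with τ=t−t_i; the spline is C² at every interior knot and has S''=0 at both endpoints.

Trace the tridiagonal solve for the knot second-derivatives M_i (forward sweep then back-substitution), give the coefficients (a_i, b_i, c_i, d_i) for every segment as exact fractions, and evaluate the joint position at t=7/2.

  seg 0: a=-4 b=2354/435 c=0 d=-307/870
  seg 1: a=4 b=512/435 c=-307/145 d=1381/3915
  seg 2: a=-2 b=-871/435 c=92/87 d=-533/3480
  seg 3: a=-3 b=113/290 c=241/1740 d=-241/15660
S(7/2) = 2543/1160

Δ: Δ0=4, Δ1=-2, Δ2=-1/2, Δ3=2/3
row 1: diag=10, rhs=-36; c'=3/10, d'=-18/5
row 2: denom=10−3·3/10=91/10; d'=(9−3·-18/5)/(91/10)=198/91
row 3: denom=10−2·20/91=870/91; d'=(7−2·198/91)/(870/91)=241/870
back: M3=241/870
back: M2=198/91−20/91·241/870=184/87
back: M1=-18/5−3/10·184/87=-614/145
M: M0=0, M1=-614/145, M2=184/87, M3=241/870, M4=0
seg 0: a=-4, c=M0/2=0, d=(M1−M0)/(6·2)=-307/870, b=Δ0−h0·(2M0+M1)/6=2354/435
seg 1: a=4, c=M1/2=-307/145, d=(M2−M1)/(6·3)=1381/3915, b=Δ1−h1·(2M1+M2)/6=512/435
seg 2: a=-2, c=M2/2=92/87, d=(M3−M2)/(6·2)=-533/3480, b=Δ2−h2·(2M2+M3)/6=-871/435
seg 3: a=-3, c=M3/2=241/1740, d=(M4−M3)/(6·3)=-241/15660, b=Δ3−h3·(2M3+M4)/6=113/290
t_q=7/2 → seg 1, τ=3/2; S=4+512/435·τ+-307/145·τ²+1381/3915·τ³=2543/1160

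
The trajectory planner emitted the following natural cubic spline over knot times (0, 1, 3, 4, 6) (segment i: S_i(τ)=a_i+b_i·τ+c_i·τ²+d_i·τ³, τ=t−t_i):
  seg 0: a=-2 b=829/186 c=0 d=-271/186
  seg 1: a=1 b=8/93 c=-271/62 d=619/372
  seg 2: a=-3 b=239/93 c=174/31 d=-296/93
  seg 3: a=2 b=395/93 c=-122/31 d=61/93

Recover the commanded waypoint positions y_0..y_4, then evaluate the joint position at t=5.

y_0=-2 y_1=1 y_2=-3 y_3=2 y_4=0
S(5) = 92/31

y_0 = S_0(0) = a_0 = -2
y_1 = S_1(0) = a_1 = 1
y_2 = S_2(0) = a_2 = -3
y_3 = S_3(0) = a_3 = 2
y_4 = S_3(2) = 0
t_q=5 is in segment 3 (τ=1); S_3(τ)=92/31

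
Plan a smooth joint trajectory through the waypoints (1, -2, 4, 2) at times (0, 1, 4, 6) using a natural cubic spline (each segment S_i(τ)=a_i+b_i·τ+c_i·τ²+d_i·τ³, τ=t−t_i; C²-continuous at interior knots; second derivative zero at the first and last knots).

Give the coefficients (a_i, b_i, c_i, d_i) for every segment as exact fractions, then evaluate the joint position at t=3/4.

  seg 0: a=1 b=-272/71 c=0 d=59/71
  seg 1: a=-2 b=-95/71 c=177/71 d=-98/213
  seg 2: a=4 b=85/71 c=-117/71 d=39/142
S(3/4) = -6919/4544

Δ: Δ0=-3, Δ1=2, Δ2=-1
row 1: diag=8, rhs=30; c'=3/8, d'=15/4
row 2: denom=10−3·3/8=71/8; d'=(-18−3·15/4)/(71/8)=-234/71
back: M2=-234/71
back: M1=15/4−3/8·-234/71=354/71
M: M0=0, M1=354/71, M2=-234/71, M3=0
seg 0: a=1, c=M0/2=0, d=(M1−M0)/(6·1)=59/71, b=Δ0−h0·(2M0+M1)/6=-272/71
seg 1: a=-2, c=M1/2=177/71, d=(M2−M1)/(6·3)=-98/213, b=Δ1−h1·(2M1+M2)/6=-95/71
seg 2: a=4, c=M2/2=-117/71, d=(M3−M2)/(6·2)=39/142, b=Δ2−h2·(2M2+M3)/6=85/71
t_q=3/4 → seg 0, τ=3/4; S=1+-272/71·τ+0·τ²+59/71·τ³=-6919/4544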